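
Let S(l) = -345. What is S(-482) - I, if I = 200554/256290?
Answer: -44310302/128145 ≈ -345.78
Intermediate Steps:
I = 100277/128145 (I = 200554*(1/256290) = 100277/128145 ≈ 0.78253)
S(-482) - I = -345 - 1*100277/128145 = -345 - 100277/128145 = -44310302/128145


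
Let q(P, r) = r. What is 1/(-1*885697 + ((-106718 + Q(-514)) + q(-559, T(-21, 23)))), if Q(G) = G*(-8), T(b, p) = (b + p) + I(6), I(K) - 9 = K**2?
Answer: -1/988256 ≈ -1.0119e-6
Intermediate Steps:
I(K) = 9 + K**2
T(b, p) = 45 + b + p (T(b, p) = (b + p) + (9 + 6**2) = (b + p) + (9 + 36) = (b + p) + 45 = 45 + b + p)
Q(G) = -8*G
1/(-1*885697 + ((-106718 + Q(-514)) + q(-559, T(-21, 23)))) = 1/(-1*885697 + ((-106718 - 8*(-514)) + (45 - 21 + 23))) = 1/(-885697 + ((-106718 + 4112) + 47)) = 1/(-885697 + (-102606 + 47)) = 1/(-885697 - 102559) = 1/(-988256) = -1/988256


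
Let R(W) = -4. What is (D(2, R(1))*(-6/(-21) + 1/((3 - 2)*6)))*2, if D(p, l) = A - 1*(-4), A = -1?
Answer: 19/7 ≈ 2.7143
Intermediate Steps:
D(p, l) = 3 (D(p, l) = -1 - 1*(-4) = -1 + 4 = 3)
(D(2, R(1))*(-6/(-21) + 1/((3 - 2)*6)))*2 = (3*(-6/(-21) + 1/((3 - 2)*6)))*2 = (3*(-6*(-1/21) + (⅙)/1))*2 = (3*(2/7 + 1*(⅙)))*2 = (3*(2/7 + ⅙))*2 = (3*(19/42))*2 = (19/14)*2 = 19/7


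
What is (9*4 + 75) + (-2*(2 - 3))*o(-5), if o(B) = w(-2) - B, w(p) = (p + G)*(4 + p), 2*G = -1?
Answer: 111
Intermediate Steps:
G = -1/2 (G = (1/2)*(-1) = -1/2 ≈ -0.50000)
w(p) = (4 + p)*(-1/2 + p) (w(p) = (p - 1/2)*(4 + p) = (-1/2 + p)*(4 + p) = (4 + p)*(-1/2 + p))
o(B) = -5 - B (o(B) = (-2 + (-2)**2 + (7/2)*(-2)) - B = (-2 + 4 - 7) - B = -5 - B)
(9*4 + 75) + (-2*(2 - 3))*o(-5) = (9*4 + 75) + (-2*(2 - 3))*(-5 - 1*(-5)) = (36 + 75) + (-2*(-1))*(-5 + 5) = 111 + 2*0 = 111 + 0 = 111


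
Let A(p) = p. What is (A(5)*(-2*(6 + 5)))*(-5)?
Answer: 550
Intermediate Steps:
(A(5)*(-2*(6 + 5)))*(-5) = (5*(-2*(6 + 5)))*(-5) = (5*(-2*11))*(-5) = (5*(-22))*(-5) = -110*(-5) = 550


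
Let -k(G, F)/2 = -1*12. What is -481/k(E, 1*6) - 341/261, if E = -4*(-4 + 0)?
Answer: -44575/2088 ≈ -21.348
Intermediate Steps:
E = 16 (E = -4*(-4) = 16)
k(G, F) = 24 (k(G, F) = -(-2)*12 = -2*(-12) = 24)
-481/k(E, 1*6) - 341/261 = -481/24 - 341/261 = -44575/2088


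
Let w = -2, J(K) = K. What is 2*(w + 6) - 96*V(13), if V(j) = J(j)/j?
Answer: -88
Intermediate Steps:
V(j) = 1 (V(j) = j/j = 1)
2*(w + 6) - 96*V(13) = 2*(-2 + 6) - 96*1 = 2*4 - 96 = 8 - 96 = -88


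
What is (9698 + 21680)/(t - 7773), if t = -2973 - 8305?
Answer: -31378/19051 ≈ -1.6471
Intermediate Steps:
t = -11278
(9698 + 21680)/(t - 7773) = (9698 + 21680)/(-11278 - 7773) = 31378/(-19051) = 31378*(-1/19051) = -31378/19051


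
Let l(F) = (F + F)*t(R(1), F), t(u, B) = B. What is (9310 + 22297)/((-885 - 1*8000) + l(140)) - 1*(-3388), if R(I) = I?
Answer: 102738827/30315 ≈ 3389.0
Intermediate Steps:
l(F) = 2*F² (l(F) = (F + F)*F = (2*F)*F = 2*F²)
(9310 + 22297)/((-885 - 1*8000) + l(140)) - 1*(-3388) = (9310 + 22297)/((-885 - 1*8000) + 2*140²) - 1*(-3388) = 31607/((-885 - 8000) + 2*19600) + 3388 = 31607/(-8885 + 39200) + 3388 = 31607/30315 + 3388 = 102738827/30315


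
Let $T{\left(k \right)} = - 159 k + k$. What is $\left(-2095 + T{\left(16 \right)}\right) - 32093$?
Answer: $-36716$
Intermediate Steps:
$T{\left(k \right)} = - 158 k$
$\left(-2095 + T{\left(16 \right)}\right) - 32093 = \left(-2095 - 2528\right) - 32093 = -4623 - 32093 = -36716$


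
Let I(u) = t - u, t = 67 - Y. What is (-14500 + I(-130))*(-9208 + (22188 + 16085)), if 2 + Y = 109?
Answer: -418826650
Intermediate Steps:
Y = 107 (Y = -2 + 109 = 107)
t = -40 (t = 67 - 1*107 = 67 - 107 = -40)
I(u) = -40 - u
(-14500 + I(-130))*(-9208 + (22188 + 16085)) = (-14500 + (-40 - 1*(-130)))*(-9208 + (22188 + 16085)) = (-14500 + (-40 + 130))*(-9208 + 38273) = (-14500 + 90)*29065 = -14410*29065 = -418826650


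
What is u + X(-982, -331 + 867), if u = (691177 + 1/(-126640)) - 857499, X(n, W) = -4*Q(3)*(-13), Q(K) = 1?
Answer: -21056432801/126640 ≈ -1.6627e+5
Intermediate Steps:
X(n, W) = 52 (X(n, W) = -4*1*(-13) = -4*(-13) = 52)
u = -21063018081/126640 (u = (691177 - 1/126640) - 857499 = 87530655279/126640 - 857499 = -21063018081/126640 ≈ -1.6632e+5)
u + X(-982, -331 + 867) = -21063018081/126640 + 52 = -21056432801/126640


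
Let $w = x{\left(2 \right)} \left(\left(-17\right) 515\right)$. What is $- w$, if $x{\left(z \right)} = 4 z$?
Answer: $70040$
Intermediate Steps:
$w = -70040$ ($w = 4 \cdot 2 \left(\left(-17\right) 515\right) = 8 \left(-8755\right) = -70040$)
$- w = \left(-1\right) \left(-70040\right) = 70040$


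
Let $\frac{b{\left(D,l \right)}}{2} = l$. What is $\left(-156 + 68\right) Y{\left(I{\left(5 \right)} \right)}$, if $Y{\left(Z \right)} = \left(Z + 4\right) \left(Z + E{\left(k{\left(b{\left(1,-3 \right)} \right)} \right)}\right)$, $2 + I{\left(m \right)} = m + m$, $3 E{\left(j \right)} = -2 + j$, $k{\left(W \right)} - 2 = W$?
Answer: $-6336$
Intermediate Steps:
$b{\left(D,l \right)} = 2 l$
$k{\left(W \right)} = 2 + W$
$E{\left(j \right)} = - \frac{2}{3} + \frac{j}{3}$ ($E{\left(j \right)} = \frac{-2 + j}{3} = - \frac{2}{3} + \frac{j}{3}$)
$I{\left(m \right)} = -2 + 2 m$ ($I{\left(m \right)} = -2 + \left(m + m\right) = -2 + 2 m$)
$Y{\left(Z \right)} = \left(-2 + Z\right) \left(4 + Z\right)$ ($Y{\left(Z \right)} = \left(Z + 4\right) \left(Z + \left(- \frac{2}{3} + \frac{2 + 2 \left(-3\right)}{3}\right)\right) = \left(4 + Z\right) \left(Z + \left(- \frac{2}{3} + \frac{2 - 6}{3}\right)\right) = \left(4 + Z\right) \left(Z + \left(- \frac{2}{3} + \frac{1}{3} \left(-4\right)\right)\right) = \left(4 + Z\right) \left(Z - 2\right) = \left(4 + Z\right) \left(-2 + Z\right) = \left(-2 + Z\right) \left(4 + Z\right)$)
$\left(-156 + 68\right) Y{\left(I{\left(5 \right)} \right)} = \left(-156 + 68\right) \left(-8 + \left(-2 + 2 \cdot 5\right)^{2} + 2 \left(-2 + 2 \cdot 5\right)\right) = - 88 \left(-8 + \left(-2 + 10\right)^{2} + 2 \left(-2 + 10\right)\right) = - 88 \left(-8 + 8^{2} + 2 \cdot 8\right) = - 88 \left(-8 + 64 + 16\right) = \left(-88\right) 72 = -6336$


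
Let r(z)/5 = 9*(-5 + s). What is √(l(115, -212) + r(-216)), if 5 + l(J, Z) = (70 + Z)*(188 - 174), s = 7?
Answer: I*√1903 ≈ 43.623*I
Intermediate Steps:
r(z) = 90 (r(z) = 5*(9*(-5 + 7)) = 5*(9*2) = 5*18 = 90)
l(J, Z) = 975 + 14*Z (l(J, Z) = -5 + (70 + Z)*(188 - 174) = -5 + (70 + Z)*14 = -5 + (980 + 14*Z) = 975 + 14*Z)
√(l(115, -212) + r(-216)) = √((975 + 14*(-212)) + 90) = √((975 - 2968) + 90) = √(-1993 + 90) = √(-1903) = I*√1903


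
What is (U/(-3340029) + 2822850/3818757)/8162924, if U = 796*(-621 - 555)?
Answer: 103199396947/826318487040753322 ≈ 1.2489e-7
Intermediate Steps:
U = -936096 (U = 796*(-1176) = -936096)
(U/(-3340029) + 2822850/3818757)/8162924 = (-936096/(-3340029) + 2822850/3818757)/8162924 = (-936096*(-1/3340029) + 2822850*(1/3818757))*(1/8162924) = (44576/159049 + 940950/1272919)*(1/8162924) = (206398793894/202456494031)*(1/8162924) = 103199396947/826318487040753322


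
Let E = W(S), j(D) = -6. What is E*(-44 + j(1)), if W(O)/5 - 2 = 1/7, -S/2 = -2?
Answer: -3750/7 ≈ -535.71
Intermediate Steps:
S = 4 (S = -2*(-2) = 4)
W(O) = 75/7 (W(O) = 10 + 5/7 = 75/7)
E = 75/7 ≈ 10.714
E*(-44 + j(1)) = 75*(-44 - 6)/7 = (75/7)*(-50) = -3750/7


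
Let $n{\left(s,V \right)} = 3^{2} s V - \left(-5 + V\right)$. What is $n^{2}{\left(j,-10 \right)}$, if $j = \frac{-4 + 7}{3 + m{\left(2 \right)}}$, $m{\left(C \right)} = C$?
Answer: $1521$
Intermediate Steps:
$j = \frac{3}{5}$ ($j = \frac{-4 + 7}{3 + 2} = \frac{3}{5} \approx 0.6$)
$n{\left(s,V \right)} = 5 - V + 9 V s$ ($n{\left(s,V \right)} = 9 s V - \left(-5 + V\right) = 9 V s - \left(-5 + V\right) = 5 - V + 9 V s$)
$n^{2}{\left(j,-10 \right)} = \left(5 - -10 + 9 \left(-10\right) \frac{3}{5}\right)^{2} = \left(5 + 10 - 54\right)^{2} = \left(-39\right)^{2} = 1521$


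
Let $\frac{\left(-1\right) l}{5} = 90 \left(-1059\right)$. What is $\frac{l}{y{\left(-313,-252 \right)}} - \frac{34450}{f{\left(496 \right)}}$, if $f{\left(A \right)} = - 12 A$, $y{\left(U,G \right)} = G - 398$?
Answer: $- \frac{28140331}{38688} \approx -727.37$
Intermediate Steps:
$l = 476550$ ($l = - 5 \cdot 90 \left(-1059\right) = \left(-5\right) \left(-95310\right) = 476550$)
$y{\left(U,G \right)} = -398 + G$
$\frac{l}{y{\left(-313,-252 \right)}} - \frac{34450}{f{\left(496 \right)}} = \frac{476550}{-398 - 252} - \frac{34450}{\left(-12\right) 496} = \frac{476550}{-650} - \frac{34450}{-5952} = 476550 \left(- \frac{1}{650}\right) - - \frac{17225}{2976} = - \frac{9531}{13} + \frac{17225}{2976} = - \frac{28140331}{38688}$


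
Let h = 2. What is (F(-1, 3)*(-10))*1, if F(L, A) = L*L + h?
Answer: -30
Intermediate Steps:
F(L, A) = 2 + L² (F(L, A) = L*L + 2 = L² + 2 = 2 + L²)
(F(-1, 3)*(-10))*1 = ((2 + (-1)²)*(-10))*1 = ((2 + 1)*(-10))*1 = (3*(-10))*1 = -30*1 = -30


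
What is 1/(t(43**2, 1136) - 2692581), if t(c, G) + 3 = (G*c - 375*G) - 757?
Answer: -1/1018877 ≈ -9.8147e-7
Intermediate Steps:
t(c, G) = -760 - 375*G + G*c (t(c, G) = -3 + ((G*c - 375*G) - 757) = -3 + ((-375*G + G*c) - 757) = -3 + (-757 - 375*G + G*c) = -760 - 375*G + G*c)
1/(t(43**2, 1136) - 2692581) = 1/((-760 - 375*1136 + 1136*43**2) - 2692581) = 1/((-760 - 426000 + 1136*1849) - 2692581) = 1/((-760 - 426000 + 2100464) - 2692581) = 1/(1673704 - 2692581) = 1/(-1018877) = -1/1018877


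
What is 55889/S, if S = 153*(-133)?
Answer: -55889/20349 ≈ -2.7465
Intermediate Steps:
S = -20349
55889/S = 55889/(-20349) = 55889*(-1/20349) = -55889/20349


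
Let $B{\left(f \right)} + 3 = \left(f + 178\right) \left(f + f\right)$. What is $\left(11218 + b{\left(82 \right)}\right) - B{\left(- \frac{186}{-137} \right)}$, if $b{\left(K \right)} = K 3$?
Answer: $\frac{206083339}{18769} \approx 10980.0$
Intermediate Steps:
$B{\left(f \right)} = -3 + 2 f \left(178 + f\right)$ ($B{\left(f \right)} = -3 + \left(f + 178\right) \left(f + f\right) = -3 + \left(178 + f\right) 2 f = -3 + 2 f \left(178 + f\right)$)
$b{\left(K \right)} = 3 K$
$\left(11218 + b{\left(82 \right)}\right) - B{\left(- \frac{186}{-137} \right)} = \left(11218 + 3 \cdot 82\right) - \left(-3 + 2 \left(- \frac{186}{-137}\right)^{2} + 356 \left(- \frac{186}{-137}\right)\right) = \left(11218 + 246\right) - \left(-3 + 2 \left(\left(-186\right) \left(- \frac{1}{137}\right)\right)^{2} + 356 \left(\left(-186\right) \left(- \frac{1}{137}\right)\right)\right) = 11464 - \left(-3 + 2 \left(\frac{186}{137}\right)^{2} + 356 \cdot \frac{186}{137}\right) = 11464 - \left(-3 + 2 \cdot \frac{34596}{18769} + \frac{66216}{137}\right) = 11464 - \left(-3 + \frac{69192}{18769} + \frac{66216}{137}\right) = 11464 - \frac{9084477}{18769} = \frac{206083339}{18769}$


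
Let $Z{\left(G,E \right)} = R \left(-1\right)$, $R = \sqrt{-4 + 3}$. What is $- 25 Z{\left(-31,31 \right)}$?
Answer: $25 i \approx 25.0 i$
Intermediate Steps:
$R = i$ ($R = \sqrt{-1} = i \approx 1.0 i$)
$Z{\left(G,E \right)} = - i$ ($Z{\left(G,E \right)} = i \left(-1\right) = - i$)
$- 25 Z{\left(-31,31 \right)} = - 25 \left(- i\right) = 25 i$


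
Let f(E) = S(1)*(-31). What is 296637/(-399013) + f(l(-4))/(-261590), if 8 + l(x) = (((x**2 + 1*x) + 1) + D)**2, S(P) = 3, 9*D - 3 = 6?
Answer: -77560164621/104377810670 ≈ -0.74307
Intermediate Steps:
D = 1 (D = 1/3 + (1/9)*6 = 1/3 + 2/3 = 1)
l(x) = -8 + (2 + x + x**2)**2 (l(x) = -8 + (((x**2 + 1*x) + 1) + 1)**2 = -8 + (((x**2 + x) + 1) + 1)**2 = -8 + (((x + x**2) + 1) + 1)**2 = -8 + ((1 + x + x**2) + 1)**2 = -8 + (2 + x + x**2)**2)
f(E) = -93 (f(E) = 3*(-31) = -93)
296637/(-399013) + f(l(-4))/(-261590) = 296637/(-399013) - 93/(-261590) = 296637*(-1/399013) - 93*(-1/261590) = -296637/399013 + 93/261590 = -77560164621/104377810670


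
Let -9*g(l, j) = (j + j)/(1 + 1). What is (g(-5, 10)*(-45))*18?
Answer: 900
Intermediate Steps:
g(l, j) = -j/9 (g(l, j) = -(j + j)/(9*(1 + 1)) = -2*j/(9*2) = -j/9)
(g(-5, 10)*(-45))*18 = (-⅑*10*(-45))*18 = -10/9*(-45)*18 = 50*18 = 900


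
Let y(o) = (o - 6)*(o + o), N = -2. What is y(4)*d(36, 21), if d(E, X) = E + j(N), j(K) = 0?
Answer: -576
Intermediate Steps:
y(o) = 2*o*(-6 + o) (y(o) = (-6 + o)*(2*o) = 2*o*(-6 + o))
d(E, X) = E (d(E, X) = E + 0 = E)
y(4)*d(36, 21) = (2*4*(-6 + 4))*36 = (2*4*(-2))*36 = -16*36 = -576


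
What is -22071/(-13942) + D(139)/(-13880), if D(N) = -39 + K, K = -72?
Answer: 153946521/96757480 ≈ 1.5911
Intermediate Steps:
D(N) = -111 (D(N) = -39 - 72 = -111)
-22071/(-13942) + D(139)/(-13880) = -22071/(-13942) - 111/(-13880) = -22071*(-1/13942) - 111*(-1/13880) = 22071/13942 + 111/13880 = 153946521/96757480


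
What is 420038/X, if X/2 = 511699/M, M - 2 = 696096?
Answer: 146193805862/511699 ≈ 2.8570e+5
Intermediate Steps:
M = 696098 (M = 2 + 696096 = 696098)
X = 511699/348049 (X = 2*(511699/696098) = 511699/348049 ≈ 1.4702)
420038/X = 420038/(511699/348049) = 420038*(348049/511699) = 146193805862/511699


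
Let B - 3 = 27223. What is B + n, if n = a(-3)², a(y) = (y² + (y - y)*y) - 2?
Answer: 27275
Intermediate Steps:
B = 27226 (B = 3 + 27223 = 27226)
a(y) = -2 + y² (a(y) = (y² + 0*y) - 2 = (y² + 0) - 2 = y² - 2 = -2 + y²)
n = 49 (n = (-2 + (-3)²)² = (-2 + 9)² = 7² = 49)
B + n = 27226 + 49 = 27275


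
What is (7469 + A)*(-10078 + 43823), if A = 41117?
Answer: 1639534570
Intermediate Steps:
(7469 + A)*(-10078 + 43823) = (7469 + 41117)*(-10078 + 43823) = 48586*33745 = 1639534570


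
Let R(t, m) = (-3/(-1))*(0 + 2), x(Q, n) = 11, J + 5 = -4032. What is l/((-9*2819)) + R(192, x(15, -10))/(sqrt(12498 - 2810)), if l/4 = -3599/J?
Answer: -14396/102422727 + 3*sqrt(2422)/2422 ≈ 0.060818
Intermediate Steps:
J = -4037 (J = -5 - 4032 = -4037)
l = 14396/4037 (l = 4*(-3599/(-4037)) = 4*(-3599*(-1/4037)) = 4*(3599/4037) = 14396/4037 ≈ 3.5660)
R(t, m) = 6 (R(t, m) = -3*(-1)*2 = 3*2 = 6)
l/((-9*2819)) + R(192, x(15, -10))/(sqrt(12498 - 2810)) = 14396/(4037*((-9*2819))) + 6/(sqrt(12498 - 2810)) = (14396/4037)/(-25371) + 6/(sqrt(9688)) = (14396/4037)*(-1/25371) + 6/((2*sqrt(2422))) = -14396/102422727 + 6*(sqrt(2422)/4844) = -14396/102422727 + 3*sqrt(2422)/2422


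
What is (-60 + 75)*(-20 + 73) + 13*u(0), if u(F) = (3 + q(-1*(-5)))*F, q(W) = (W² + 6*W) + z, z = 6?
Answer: 795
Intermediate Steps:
q(W) = 6 + W² + 6*W (q(W) = (W² + 6*W) + 6 = 6 + W² + 6*W)
u(F) = 64*F (u(F) = (3 + (6 + (-1*(-5))² + 6*(-1*(-5))))*F = (3 + (6 + 5² + 6*5))*F = (3 + (6 + 25 + 30))*F = (3 + 61)*F = 64*F)
(-60 + 75)*(-20 + 73) + 13*u(0) = (-60 + 75)*(-20 + 73) + 13*(64*0) = 15*53 + 13*0 = 795 + 0 = 795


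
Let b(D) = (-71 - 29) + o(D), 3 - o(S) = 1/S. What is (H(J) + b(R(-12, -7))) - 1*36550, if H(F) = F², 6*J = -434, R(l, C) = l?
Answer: -1130933/36 ≈ -31415.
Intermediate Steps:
J = -217/3 (J = (⅙)*(-434) = -217/3 ≈ -72.333)
o(S) = 3 - 1/S
b(D) = -97 - 1/D (b(D) = (-71 - 29) + (3 - 1/D) = -100 + (3 - 1/D) = -97 - 1/D)
(H(J) + b(R(-12, -7))) - 1*36550 = ((-217/3)² + (-97 - 1/(-12))) - 1*36550 = (47089/9 + (-97 - 1*(-1/12))) - 36550 = (47089/9 + (-97 + 1/12)) - 36550 = (47089/9 - 1163/12) - 36550 = 184867/36 - 36550 = -1130933/36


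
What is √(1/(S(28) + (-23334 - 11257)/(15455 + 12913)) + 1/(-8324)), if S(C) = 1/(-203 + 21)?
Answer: I*√141414916574688005705/13160098330 ≈ 0.90363*I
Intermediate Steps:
S(C) = -1/182 (S(C) = 1/(-182) = -1/182)
√(1/(S(28) + (-23334 - 11257)/(15455 + 12913)) + 1/(-8324)) = √(1/(-1/182 + (-23334 - 11257)/(15455 + 12913)) + 1/(-8324)) = √(1/(-1/182 - 34591/28368) - 1/8324) = √(1/(-3161965/2581488) - 1/8324) = √(-2581488/3161965 - 1/8324) = √(-21491468077/26320196660) = I*√141414916574688005705/13160098330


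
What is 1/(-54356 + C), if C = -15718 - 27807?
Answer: -1/97881 ≈ -1.0216e-5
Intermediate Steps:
C = -43525
1/(-54356 + C) = 1/(-54356 - 43525) = 1/(-97881) = -1/97881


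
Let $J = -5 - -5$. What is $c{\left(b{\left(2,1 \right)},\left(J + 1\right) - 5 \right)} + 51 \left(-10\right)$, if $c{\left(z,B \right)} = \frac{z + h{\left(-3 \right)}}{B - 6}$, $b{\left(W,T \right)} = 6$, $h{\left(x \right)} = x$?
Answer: $- \frac{5103}{10} \approx -510.3$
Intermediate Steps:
$J = 0$ ($J = -5 + 5 = 0$)
$c{\left(z,B \right)} = \frac{-3 + z}{-6 + B}$ ($c{\left(z,B \right)} = \frac{z - 3}{B - 6} = \frac{-3 + z}{-6 + B}$)
$c{\left(b{\left(2,1 \right)},\left(J + 1\right) - 5 \right)} + 51 \left(-10\right) = \frac{-3 + 6}{-6 + \left(\left(0 + 1\right) - 5\right)} + 51 \left(-10\right) = \frac{1}{-6 + \left(1 - 5\right)} 3 - 510 = \frac{1}{-6 - 4} \cdot 3 - 510 = \frac{1}{-10} \cdot 3 - 510 = \left(- \frac{1}{10}\right) 3 - 510 = - \frac{3}{10} - 510 = - \frac{5103}{10}$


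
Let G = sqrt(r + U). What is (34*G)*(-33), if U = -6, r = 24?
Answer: -3366*sqrt(2) ≈ -4760.2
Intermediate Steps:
G = 3*sqrt(2) (G = sqrt(24 - 6) = sqrt(18) = 3*sqrt(2) ≈ 4.2426)
(34*G)*(-33) = (34*(3*sqrt(2)))*(-33) = (102*sqrt(2))*(-33) = -3366*sqrt(2)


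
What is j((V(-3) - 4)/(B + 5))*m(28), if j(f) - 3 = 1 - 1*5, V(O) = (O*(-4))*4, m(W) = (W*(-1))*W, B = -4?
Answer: 784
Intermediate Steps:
m(W) = -W² (m(W) = (-W)*W = -W²)
V(O) = -16*O (V(O) = -4*O*4 = -16*O)
j(f) = -1 (j(f) = 3 + (1 - 1*5) = 3 + (1 - 5) = 3 - 4 = -1)
j((V(-3) - 4)/(B + 5))*m(28) = -(-1)*28² = -(-1)*784 = -1*(-784) = 784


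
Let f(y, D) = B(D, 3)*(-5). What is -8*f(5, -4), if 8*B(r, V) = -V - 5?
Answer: -40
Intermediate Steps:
B(r, V) = -5/8 - V/8 (B(r, V) = (-V - 5)/8 = (-5 - V)/8 = -5/8 - V/8)
f(y, D) = 5 (f(y, D) = (-5/8 - 1/8*3)*(-5) = (-5/8 - 3/8)*(-5) = -1*(-5) = 5)
-8*f(5, -4) = -8*5 = -40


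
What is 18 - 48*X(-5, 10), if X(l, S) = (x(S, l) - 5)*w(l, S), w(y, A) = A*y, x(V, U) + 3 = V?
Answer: 4818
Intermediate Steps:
x(V, U) = -3 + V
X(l, S) = S*l*(-8 + S) (X(l, S) = ((-3 + S) - 5)*(S*l) = (-8 + S)*(S*l) = S*l*(-8 + S))
18 - 48*X(-5, 10) = 18 - 480*(-5)*(-8 + 10) = 18 - 480*(-5)*2 = 18 - 48*(-100) = 18 + 4800 = 4818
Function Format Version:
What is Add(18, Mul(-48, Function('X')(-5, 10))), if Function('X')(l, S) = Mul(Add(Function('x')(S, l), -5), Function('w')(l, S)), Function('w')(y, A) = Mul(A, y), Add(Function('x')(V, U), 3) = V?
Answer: 4818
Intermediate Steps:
Function('x')(V, U) = Add(-3, V)
Function('X')(l, S) = Mul(S, l, Add(-8, S)) (Function('X')(l, S) = Mul(Add(Add(-3, S), -5), Mul(S, l)) = Mul(Add(-8, S), Mul(S, l)) = Mul(S, l, Add(-8, S)))
Add(18, Mul(-48, Function('X')(-5, 10))) = Add(18, Mul(-48, Mul(10, -5, Add(-8, 10)))) = Add(18, Mul(-48, Mul(10, -5, 2))) = Add(18, Mul(-48, -100)) = Add(18, 4800) = 4818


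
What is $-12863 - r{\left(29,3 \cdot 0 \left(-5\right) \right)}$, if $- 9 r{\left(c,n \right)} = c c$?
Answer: $- \frac{114926}{9} \approx -12770.0$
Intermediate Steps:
$r{\left(c,n \right)} = - \frac{c^{2}}{9}$ ($r{\left(c,n \right)} = - \frac{c c}{9} = - \frac{c^{2}}{9}$)
$-12863 - r{\left(29,3 \cdot 0 \left(-5\right) \right)} = -12863 - - \frac{29^{2}}{9} = -12863 - \left(- \frac{1}{9}\right) 841 = -12863 - - \frac{841}{9} = -12863 + \frac{841}{9} = - \frac{114926}{9}$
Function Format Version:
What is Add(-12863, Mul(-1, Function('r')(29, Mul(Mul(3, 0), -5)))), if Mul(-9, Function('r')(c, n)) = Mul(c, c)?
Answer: Rational(-114926, 9) ≈ -12770.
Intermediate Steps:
Function('r')(c, n) = Mul(Rational(-1, 9), Pow(c, 2)) (Function('r')(c, n) = Mul(Rational(-1, 9), Mul(c, c)) = Mul(Rational(-1, 9), Pow(c, 2)))
Add(-12863, Mul(-1, Function('r')(29, Mul(Mul(3, 0), -5)))) = Add(-12863, Mul(-1, Mul(Rational(-1, 9), Pow(29, 2)))) = Add(-12863, Mul(-1, Mul(Rational(-1, 9), 841))) = Add(-12863, Mul(-1, Rational(-841, 9))) = Add(-12863, Rational(841, 9)) = Rational(-114926, 9)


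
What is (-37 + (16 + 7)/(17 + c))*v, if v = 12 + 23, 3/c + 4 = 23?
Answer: -406875/326 ≈ -1248.1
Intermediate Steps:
c = 3/19 (c = 3/(-4 + 23) = 3/19 ≈ 0.15789)
v = 35
(-37 + (16 + 7)/(17 + c))*v = (-37 + (16 + 7)/(17 + 3/19))*35 = (-37 + 23/(326/19))*35 = (-37 + 23*(19/326))*35 = (-37 + 437/326)*35 = -11625/326*35 = -406875/326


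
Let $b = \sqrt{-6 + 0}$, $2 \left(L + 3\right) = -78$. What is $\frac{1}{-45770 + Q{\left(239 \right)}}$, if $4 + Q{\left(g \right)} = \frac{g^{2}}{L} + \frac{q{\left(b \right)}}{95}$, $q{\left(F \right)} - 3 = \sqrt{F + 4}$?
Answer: $\frac{1}{- \frac{188064629}{3990} + \frac{\sqrt{4 + i \sqrt{6}}}{95}} \approx -2.1216 \cdot 10^{-5} - 4.0 \cdot 10^{-12} i$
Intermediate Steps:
$L = -42$ ($L = -3 + \frac{1}{2} \left(-78\right) = -3 - 39 = -42$)
$b = i \sqrt{6}$ ($b = \sqrt{-6} = i \sqrt{6} \approx 2.4495 i$)
$q{\left(F \right)} = 3 + \sqrt{4 + F}$ ($q{\left(F \right)} = 3 + \sqrt{F + 4} = 3 + \sqrt{4 + F}$)
$Q{\left(g \right)} = - \frac{377}{95} - \frac{g^{2}}{42} + \frac{\sqrt{4 + i \sqrt{6}}}{95}$ ($Q{\left(g \right)} = -4 + \left(\frac{g^{2}}{-42} + \frac{3 + \sqrt{4 + i \sqrt{6}}}{95}\right) = -4 + \left(g^{2} \left(- \frac{1}{42}\right) + \left(3 + \sqrt{4 + i \sqrt{6}}\right) \frac{1}{95}\right) = -4 - \left(- \frac{3}{95} - \frac{\sqrt{4 + i \sqrt{6}}}{95} + \frac{g^{2}}{42}\right) = -4 + \left(\frac{3}{95} - \frac{g^{2}}{42} + \frac{\sqrt{4 + i \sqrt{6}}}{95}\right) = - \frac{377}{95} - \frac{g^{2}}{42} + \frac{\sqrt{4 + i \sqrt{6}}}{95}$)
$\frac{1}{-45770 + Q{\left(239 \right)}} = \frac{1}{-45770 - \left(\frac{377}{95} + \frac{57121}{42} - \frac{\sqrt{4 + i \sqrt{6}}}{95}\right)} = \frac{1}{-45770 - \left(\frac{5442329}{3990} - \frac{\sqrt{4 + i \sqrt{6}}}{95}\right)} = \frac{1}{- \frac{188064629}{3990} + \frac{\sqrt{4 + i \sqrt{6}}}{95}}$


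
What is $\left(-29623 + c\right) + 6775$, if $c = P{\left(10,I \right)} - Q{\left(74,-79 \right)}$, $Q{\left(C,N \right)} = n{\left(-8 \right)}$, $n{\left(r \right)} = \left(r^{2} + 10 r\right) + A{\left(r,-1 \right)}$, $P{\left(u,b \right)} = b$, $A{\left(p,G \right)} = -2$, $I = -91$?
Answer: $-22921$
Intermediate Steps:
$n{\left(r \right)} = -2 + r^{2} + 10 r$ ($n{\left(r \right)} = \left(r^{2} + 10 r\right) - 2 = -2 + r^{2} + 10 r$)
$Q{\left(C,N \right)} = -18$ ($Q{\left(C,N \right)} = -2 + \left(-8\right)^{2} + 10 \left(-8\right) = -2 + 64 - 80 = -18$)
$c = -73$ ($c = -91 - -18 = -91 + 18 = -73$)
$\left(-29623 + c\right) + 6775 = \left(-29623 - 73\right) + 6775 = -29696 + 6775 = -22921$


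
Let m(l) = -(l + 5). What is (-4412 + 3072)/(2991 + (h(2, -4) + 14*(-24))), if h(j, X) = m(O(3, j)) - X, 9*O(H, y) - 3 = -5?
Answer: -3015/5972 ≈ -0.50486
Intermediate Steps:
O(H, y) = -2/9 (O(H, y) = ⅓ + (⅑)*(-5) = ⅓ - 5/9 = -2/9)
m(l) = -5 - l (m(l) = -(5 + l) = -5 - l)
h(j, X) = -43/9 - X (h(j, X) = (-5 - 1*(-2/9)) - X = (-5 + 2/9) - X = -43/9 - X)
(-4412 + 3072)/(2991 + (h(2, -4) + 14*(-24))) = (-4412 + 3072)/(2991 + ((-43/9 - 1*(-4)) + 14*(-24))) = -1340/(2991 + ((-43/9 + 4) - 336)) = -1340/(2991 + (-7/9 - 336)) = -1340/(2991 - 3031/9) = -1340/23888/9 = -1340*9/23888 = -3015/5972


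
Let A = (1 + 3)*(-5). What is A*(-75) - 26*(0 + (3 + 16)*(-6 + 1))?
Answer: 3970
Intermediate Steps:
A = -20 (A = 4*(-5) = -20)
A*(-75) - 26*(0 + (3 + 16)*(-6 + 1)) = -20*(-75) - 26*(0 + (3 + 16)*(-6 + 1)) = 1500 - 26*(0 + 19*(-5)) = 1500 - 26*(0 - 95) = 1500 - 26*(-95) = 1500 - 1*(-2470) = 1500 + 2470 = 3970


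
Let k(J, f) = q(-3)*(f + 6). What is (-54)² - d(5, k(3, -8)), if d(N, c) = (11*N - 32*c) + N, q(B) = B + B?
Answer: 3240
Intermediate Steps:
q(B) = 2*B
k(J, f) = -36 - 6*f (k(J, f) = (2*(-3))*(f + 6) = -6*(6 + f) = -36 - 6*f)
d(N, c) = -32*c + 12*N (d(N, c) = (-32*c + 11*N) + N = -32*c + 12*N)
(-54)² - d(5, k(3, -8)) = (-54)² - (-32*(-36 - 6*(-8)) + 12*5) = 2916 - (-32*(-36 + 48) + 60) = 2916 - (-32*12 + 60) = 2916 - (-384 + 60) = 2916 - 1*(-324) = 2916 + 324 = 3240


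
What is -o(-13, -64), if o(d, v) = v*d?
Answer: -832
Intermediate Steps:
o(d, v) = d*v
-o(-13, -64) = -(-13)*(-64) = -1*832 = -832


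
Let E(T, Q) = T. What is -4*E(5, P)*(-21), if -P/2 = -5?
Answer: 420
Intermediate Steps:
P = 10 (P = -2*(-5) = 10)
-4*E(5, P)*(-21) = -4*5*(-21) = -20*(-21) = 420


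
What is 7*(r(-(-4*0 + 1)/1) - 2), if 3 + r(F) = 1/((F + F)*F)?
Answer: -63/2 ≈ -31.500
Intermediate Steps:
r(F) = -3 + 1/(2*F²) (r(F) = -3 + 1/((F + F)*F) = -3 + 1/(((2*F))*F) = -3 + (1/(2*F))/F = -3 + 1/(2*F²))
7*(r(-(-4*0 + 1)/1) - 2) = 7*((-3 + 1/(2*(-(-4*0 + 1)/1)²)) - 2) = 7*((-3 + 1/(2*(-(0 + 1)*1)²)) - 2) = 7*((-3 + 1/(2*(-1*1*1)²)) - 2) = 7*((-3 + 1/(2*(-1*1)²)) - 2) = 7*((-3 + (½)/(-1)²) - 2) = 7*((-3 + (½)*1) - 2) = 7*((-3 + ½) - 2) = 7*(-5/2 - 2) = 7*(-9/2) = -63/2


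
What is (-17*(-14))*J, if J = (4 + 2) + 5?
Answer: 2618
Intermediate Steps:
J = 11 (J = 6 + 5 = 11)
(-17*(-14))*J = -17*(-14)*11 = 238*11 = 2618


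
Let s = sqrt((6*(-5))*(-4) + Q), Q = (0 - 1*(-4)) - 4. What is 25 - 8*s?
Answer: 25 - 16*sqrt(30) ≈ -62.636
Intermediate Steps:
Q = 0 (Q = (0 + 4) - 4 = 4 - 4 = 0)
s = 2*sqrt(30) (s = sqrt((6*(-5))*(-4) + 0) = sqrt(-30*(-4) + 0) = sqrt(120 + 0) = sqrt(120) = 2*sqrt(30) ≈ 10.954)
25 - 8*s = 25 - 16*sqrt(30)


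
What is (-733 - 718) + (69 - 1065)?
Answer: -2447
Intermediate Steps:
(-733 - 718) + (69 - 1065) = -1451 - 996 = -2447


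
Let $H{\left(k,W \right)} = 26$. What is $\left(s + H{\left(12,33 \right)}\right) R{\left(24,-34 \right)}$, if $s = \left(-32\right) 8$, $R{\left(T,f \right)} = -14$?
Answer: $3220$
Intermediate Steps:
$s = -256$
$\left(s + H{\left(12,33 \right)}\right) R{\left(24,-34 \right)} = \left(-256 + 26\right) \left(-14\right) = \left(-230\right) \left(-14\right) = 3220$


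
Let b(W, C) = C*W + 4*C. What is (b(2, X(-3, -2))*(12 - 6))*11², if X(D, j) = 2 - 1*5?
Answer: -13068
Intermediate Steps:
X(D, j) = -3 (X(D, j) = 2 - 5 = -3)
b(W, C) = 4*C + C*W
(b(2, X(-3, -2))*(12 - 6))*11² = ((-3*(4 + 2))*(12 - 6))*11² = (-3*6*6)*121 = -18*6*121 = -108*121 = -13068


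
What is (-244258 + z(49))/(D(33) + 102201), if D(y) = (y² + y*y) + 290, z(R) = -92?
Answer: -244350/104669 ≈ -2.3345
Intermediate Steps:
D(y) = 290 + 2*y² (D(y) = (y² + y²) + 290 = 2*y² + 290 = 290 + 2*y²)
(-244258 + z(49))/(D(33) + 102201) = (-244258 - 92)/((290 + 2*33²) + 102201) = -244350/((290 + 2*1089) + 102201) = -244350/((290 + 2178) + 102201) = -244350/(2468 + 102201) = -244350/104669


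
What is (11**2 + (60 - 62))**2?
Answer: 14161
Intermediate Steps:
(11**2 + (60 - 62))**2 = (121 - 2)**2 = 119**2 = 14161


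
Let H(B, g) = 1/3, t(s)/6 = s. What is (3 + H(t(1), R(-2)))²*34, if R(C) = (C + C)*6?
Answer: 3400/9 ≈ 377.78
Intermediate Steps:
R(C) = 12*C (R(C) = (2*C)*6 = 12*C)
t(s) = 6*s
H(B, g) = ⅓
(3 + H(t(1), R(-2)))²*34 = (3 + ⅓)²*34 = (10/3)²*34 = (100/9)*34 = 3400/9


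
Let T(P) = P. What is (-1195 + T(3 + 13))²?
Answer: 1390041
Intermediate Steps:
(-1195 + T(3 + 13))² = (-1195 + (3 + 13))² = (-1195 + 16)² = (-1179)² = 1390041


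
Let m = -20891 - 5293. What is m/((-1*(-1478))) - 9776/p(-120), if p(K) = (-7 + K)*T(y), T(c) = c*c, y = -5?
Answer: -34342636/2346325 ≈ -14.637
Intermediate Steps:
T(c) = c²
m = -26184
p(K) = -175 + 25*K (p(K) = (-7 + K)*(-5)² = (-7 + K)*25 = -175 + 25*K)
m/((-1*(-1478))) - 9776/p(-120) = -26184/((-1*(-1478))) - 9776/(-175 + 25*(-120)) = -26184/1478 - 9776/(-175 - 3000) = -26184*1/1478 - 9776/(-3175) = -13092/739 - 9776*(-1/3175) = -13092/739 + 9776/3175 = -34342636/2346325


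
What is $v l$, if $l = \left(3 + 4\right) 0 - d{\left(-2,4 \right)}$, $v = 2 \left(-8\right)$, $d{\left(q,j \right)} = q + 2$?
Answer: $0$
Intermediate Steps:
$d{\left(q,j \right)} = 2 + q$
$v = -16$
$l = 0$ ($l = \left(3 + 4\right) 0 - \left(2 - 2\right) = 7 \cdot 0 - 0 = 0 + 0 = 0$)
$v l = \left(-16\right) 0 = 0$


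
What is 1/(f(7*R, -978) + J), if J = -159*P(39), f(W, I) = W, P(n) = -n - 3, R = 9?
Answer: 1/6741 ≈ 0.00014835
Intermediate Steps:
P(n) = -3 - n
J = 6678 (J = -159*(-3 - 1*39) = -159*(-3 - 39) = -159*(-42) = 6678)
1/(f(7*R, -978) + J) = 1/(7*9 + 6678) = 1/(63 + 6678) = 1/6741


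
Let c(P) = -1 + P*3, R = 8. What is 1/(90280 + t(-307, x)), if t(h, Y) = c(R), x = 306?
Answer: 1/90303 ≈ 1.1074e-5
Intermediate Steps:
c(P) = -1 + 3*P
t(h, Y) = 23 (t(h, Y) = -1 + 3*8 = -1 + 24 = 23)
1/(90280 + t(-307, x)) = 1/(90280 + 23) = 1/90303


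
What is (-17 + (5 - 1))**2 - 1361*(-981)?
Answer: 1335310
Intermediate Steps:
(-17 + (5 - 1))**2 - 1361*(-981) = (-17 + 4)**2 + 1335141 = (-13)**2 + 1335141 = 169 + 1335141 = 1335310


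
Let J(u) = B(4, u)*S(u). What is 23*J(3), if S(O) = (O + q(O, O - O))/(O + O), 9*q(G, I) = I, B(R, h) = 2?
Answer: 23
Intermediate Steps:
q(G, I) = I/9
S(O) = ½ (S(O) = (O + (O - O)/9)/(O + O) = (O + (⅑)*0)/((2*O)) = (O + 0)*(1/(2*O)) = O*(1/(2*O)) = ½)
J(u) = 1 (J(u) = 2*(½) = 1)
23*J(3) = 23*1 = 23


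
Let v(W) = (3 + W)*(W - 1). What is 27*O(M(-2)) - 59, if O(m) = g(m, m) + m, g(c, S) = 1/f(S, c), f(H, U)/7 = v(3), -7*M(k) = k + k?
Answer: -173/4 ≈ -43.250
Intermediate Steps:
M(k) = -2*k/7 (M(k) = -(k + k)/7 = -2*k/7)
v(W) = (-1 + W)*(3 + W) (v(W) = (3 + W)*(-1 + W) = (-1 + W)*(3 + W))
f(H, U) = 84 (f(H, U) = 7*(-3 + 3**2 + 2*3) = 7*(-3 + 9 + 6) = 7*12 = 84)
g(c, S) = 1/84
O(m) = 1/84 + m
27*O(M(-2)) - 59 = 27*(1/84 - 2/7*(-2)) - 59 = 27*(1/84 + 4/7) - 59 = 27*(7/12) - 59 = 63/4 - 59 = -173/4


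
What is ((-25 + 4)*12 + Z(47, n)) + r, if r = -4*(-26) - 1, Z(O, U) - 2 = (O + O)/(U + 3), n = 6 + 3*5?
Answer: -1717/12 ≈ -143.08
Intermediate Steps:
n = 21 (n = 6 + 15 = 21)
Z(O, U) = 2 + 2*O/(3 + U) (Z(O, U) = 2 + (O + O)/(U + 3) = 2 + (2*O)/(3 + U) = 2 + 2*O/(3 + U))
r = 103 (r = 104 - 1 = 103)
((-25 + 4)*12 + Z(47, n)) + r = ((-25 + 4)*12 + 2*(3 + 47 + 21)/(3 + 21)) + 103 = (-21*12 + 2*71/24) + 103 = (-252 + 2*(1/24)*71) + 103 = (-252 + 71/12) + 103 = -2953/12 + 103 = -1717/12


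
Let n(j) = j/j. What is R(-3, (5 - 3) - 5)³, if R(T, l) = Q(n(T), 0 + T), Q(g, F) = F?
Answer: -27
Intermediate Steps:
n(j) = 1
R(T, l) = T (R(T, l) = 0 + T = T)
R(-3, (5 - 3) - 5)³ = (-3)³ = -27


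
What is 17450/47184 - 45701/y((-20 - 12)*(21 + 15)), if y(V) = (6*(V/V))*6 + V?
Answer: 90659591/2194056 ≈ 41.321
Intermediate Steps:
y(V) = 36 + V (y(V) = (6*1)*6 + V = 6*6 + V = 36 + V)
17450/47184 - 45701/y((-20 - 12)*(21 + 15)) = 17450/47184 - 45701/(36 + (-20 - 12)*(21 + 15)) = 17450*(1/47184) - 45701/(36 - 32*36) = 8725/23592 - 45701/(36 - 1152) = 8725/23592 - 45701/(-1116) = 8725/23592 - 45701*(-1/1116) = 8725/23592 + 45701/1116 = 90659591/2194056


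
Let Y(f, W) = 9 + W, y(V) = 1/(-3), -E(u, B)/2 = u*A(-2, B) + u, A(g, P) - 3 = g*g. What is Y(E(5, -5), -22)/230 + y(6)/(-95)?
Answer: -139/2622 ≈ -0.053013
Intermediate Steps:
A(g, P) = 3 + g² (A(g, P) = 3 + g*g = 3 + g²)
E(u, B) = -16*u (E(u, B) = -2*(u*(3 + (-2)²) + u) = -2*(u*(3 + 4) + u) = -2*(u*7 + u) = -2*(7*u + u) = -16*u)
y(V) = -⅓
Y(E(5, -5), -22)/230 + y(6)/(-95) = (9 - 22)/230 - ⅓/(-95) = -13*1/230 - ⅓*(-1/95) = -13/230 + 1/285 = -139/2622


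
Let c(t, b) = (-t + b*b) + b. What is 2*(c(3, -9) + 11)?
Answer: 160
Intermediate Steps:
c(t, b) = b + b² - t (c(t, b) = (-t + b²) + b = (b² - t) + b = b + b² - t)
2*(c(3, -9) + 11) = 2*((-9 + (-9)² - 1*3) + 11) = 2*((-9 + 81 - 3) + 11) = 2*(69 + 11) = 2*80 = 160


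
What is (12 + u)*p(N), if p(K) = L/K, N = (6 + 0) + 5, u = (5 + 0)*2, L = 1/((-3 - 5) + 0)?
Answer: -¼ ≈ -0.25000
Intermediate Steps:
L = -⅛ (L = 1/(-8 + 0) = 1/(-8) = -⅛ ≈ -0.12500)
u = 10 (u = 5*2 = 10)
N = 11 (N = 6 + 5 = 11)
p(K) = -1/(8*K)
(12 + u)*p(N) = (12 + 10)*(-⅛/11) = 22*(-⅛*1/11) = 22*(-1/88) = -¼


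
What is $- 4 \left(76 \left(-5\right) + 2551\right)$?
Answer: $-8684$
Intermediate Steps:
$- 4 \left(76 \left(-5\right) + 2551\right) = - 4 \left(-380 + 2551\right) = \left(-4\right) 2171 = -8684$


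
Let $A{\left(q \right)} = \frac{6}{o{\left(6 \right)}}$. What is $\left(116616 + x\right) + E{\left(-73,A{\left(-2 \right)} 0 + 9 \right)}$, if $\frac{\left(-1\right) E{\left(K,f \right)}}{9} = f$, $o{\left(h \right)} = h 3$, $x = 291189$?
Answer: $407724$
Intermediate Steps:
$o{\left(h \right)} = 3 h$
$A{\left(q \right)} = \frac{1}{3}$ ($A{\left(q \right)} = \frac{6}{3 \cdot 6} = \frac{6}{18} = 6 \cdot \frac{1}{18} = \frac{1}{3}$)
$E{\left(K,f \right)} = - 9 f$
$\left(116616 + x\right) + E{\left(-73,A{\left(-2 \right)} 0 + 9 \right)} = \left(116616 + 291189\right) - 9 \left(\frac{1}{3} \cdot 0 + 9\right) = 407805 - 9 \left(0 + 9\right) = 407805 - 81 = 407724$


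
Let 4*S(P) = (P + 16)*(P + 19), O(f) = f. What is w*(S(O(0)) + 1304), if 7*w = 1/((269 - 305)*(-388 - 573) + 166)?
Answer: 690/121667 ≈ 0.0056712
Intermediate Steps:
w = 1/243334 (w = 1/(7*((269 - 305)*(-388 - 573) + 166)) = 1/(7*(-36*(-961) + 166)) = 1/(7*(34596 + 166)) = (1/7)/34762 = (1/7)*(1/34762) = 1/243334 ≈ 4.1096e-6)
S(P) = (16 + P)*(19 + P)/4 (S(P) = ((P + 16)*(P + 19))/4 = ((16 + P)*(19 + P))/4 = (16 + P)*(19 + P)/4)
w*(S(O(0)) + 1304) = ((76 + (1/4)*0**2 + (35/4)*0) + 1304)/243334 = ((76 + (1/4)*0 + 0) + 1304)/243334 = ((76 + 0 + 0) + 1304)/243334 = (76 + 1304)/243334 = (1/243334)*1380 = 690/121667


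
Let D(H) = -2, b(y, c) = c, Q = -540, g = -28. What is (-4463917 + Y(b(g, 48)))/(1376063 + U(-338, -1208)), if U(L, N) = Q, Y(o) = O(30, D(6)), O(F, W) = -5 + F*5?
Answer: -4463772/1375523 ≈ -3.2451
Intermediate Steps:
O(F, W) = -5 + 5*F
Y(o) = 145 (Y(o) = -5 + 5*30 = -5 + 150 = 145)
U(L, N) = -540
(-4463917 + Y(b(g, 48)))/(1376063 + U(-338, -1208)) = (-4463917 + 145)/(1376063 - 540) = -4463772/1375523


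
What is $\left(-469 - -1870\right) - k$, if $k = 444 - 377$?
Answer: $1334$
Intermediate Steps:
$k = 67$
$\left(-469 - -1870\right) - k = \left(-469 - -1870\right) - 67 = \left(-469 + 1870\right) - 67 = 1401 - 67 = 1334$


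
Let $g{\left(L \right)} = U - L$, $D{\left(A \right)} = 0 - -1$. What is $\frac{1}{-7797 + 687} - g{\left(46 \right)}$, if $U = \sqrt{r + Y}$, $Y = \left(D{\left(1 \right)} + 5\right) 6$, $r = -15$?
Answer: $\frac{327059}{7110} - \sqrt{21} \approx 41.417$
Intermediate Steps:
$D{\left(A \right)} = 1$ ($D{\left(A \right)} = 0 + 1 = 1$)
$Y = 36$ ($Y = \left(1 + 5\right) 6 = 6 \cdot 6 = 36$)
$U = \sqrt{21}$ ($U = \sqrt{-15 + 36} = \sqrt{21} \approx 4.5826$)
$g{\left(L \right)} = \sqrt{21} - L$
$\frac{1}{-7797 + 687} - g{\left(46 \right)} = \frac{1}{-7797 + 687} - \left(\sqrt{21} - 46\right) = \frac{1}{-7110} - \left(\sqrt{21} - 46\right) = - \frac{1}{7110} - \left(-46 + \sqrt{21}\right) = - \frac{1}{7110} + \left(46 - \sqrt{21}\right) = \frac{327059}{7110} - \sqrt{21}$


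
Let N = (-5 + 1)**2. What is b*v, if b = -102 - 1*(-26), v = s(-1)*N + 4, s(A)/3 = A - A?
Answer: -304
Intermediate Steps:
N = 16 (N = (-4)**2 = 16)
s(A) = 0 (s(A) = 3*(A - A) = 3*0 = 0)
v = 4 (v = 0*16 + 4 = 0 + 4 = 4)
b = -76 (b = -102 + 26 = -76)
b*v = -76*4 = -304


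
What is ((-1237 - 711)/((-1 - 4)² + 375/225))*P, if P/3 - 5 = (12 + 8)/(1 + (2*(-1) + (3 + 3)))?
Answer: -39447/20 ≈ -1972.3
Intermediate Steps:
P = 27 (P = 15 + 3*((12 + 8)/(1 + (2*(-1) + (3 + 3)))) = 15 + 3*(20/(1 + (-2 + 6))) = 15 + 3*(20/(1 + 4)) = 15 + 3*(20/5) = 15 + 3*(20*(⅕)) = 15 + 3*4 = 15 + 12 = 27)
((-1237 - 711)/((-1 - 4)² + 375/225))*P = ((-1237 - 711)/((-1 - 4)² + 375/225))*27 = -1948/((-5)² + 375*(1/225))*27 = -1948/(25 + 5/3)*27 = -1948/80/3*27 = -1948*3/80*27 = -1461/20*27 = -39447/20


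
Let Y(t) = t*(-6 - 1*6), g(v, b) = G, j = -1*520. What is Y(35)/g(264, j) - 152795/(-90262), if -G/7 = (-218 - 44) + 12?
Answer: 3278303/2256550 ≈ 1.4528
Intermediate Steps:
j = -520
G = 1750 (G = -7*((-218 - 44) + 12) = -7*(-262 + 12) = -7*(-250) = 1750)
g(v, b) = 1750
Y(t) = -12*t (Y(t) = t*(-6 - 6) = t*(-12) = -12*t)
Y(35)/g(264, j) - 152795/(-90262) = -12*35/1750 - 152795/(-90262) = -420*1/1750 - 152795*(-1/90262) = -6/25 + 152795/90262 = 3278303/2256550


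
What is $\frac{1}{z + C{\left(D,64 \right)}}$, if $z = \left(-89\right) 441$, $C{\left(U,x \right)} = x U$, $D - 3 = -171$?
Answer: $- \frac{1}{50001} \approx -2.0 \cdot 10^{-5}$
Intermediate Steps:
$D = -168$ ($D = 3 - 171 = -168$)
$C{\left(U,x \right)} = U x$
$z = -39249$
$\frac{1}{z + C{\left(D,64 \right)}} = \frac{1}{-39249 - 10752} = \frac{1}{-50001} = - \frac{1}{50001}$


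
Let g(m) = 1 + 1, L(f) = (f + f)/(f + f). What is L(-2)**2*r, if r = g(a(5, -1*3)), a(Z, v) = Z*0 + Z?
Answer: 2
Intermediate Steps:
a(Z, v) = Z (a(Z, v) = 0 + Z = Z)
L(f) = 1 (L(f) = (2*f)/((2*f)) = (2*f)*(1/(2*f)) = 1)
g(m) = 2
r = 2
L(-2)**2*r = 1**2*2 = 1*2 = 2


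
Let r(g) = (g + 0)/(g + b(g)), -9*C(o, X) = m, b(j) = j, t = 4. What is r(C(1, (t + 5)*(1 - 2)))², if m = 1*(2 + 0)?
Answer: ¼ ≈ 0.25000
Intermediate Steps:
m = 2 (m = 1*2 = 2)
C(o, X) = -2/9 (C(o, X) = -⅑*2 = -2/9)
r(g) = ½ (r(g) = (g + 0)/(g + g) = g/((2*g)) = g*(1/(2*g)) = ½)
r(C(1, (t + 5)*(1 - 2)))² = (½)² = ¼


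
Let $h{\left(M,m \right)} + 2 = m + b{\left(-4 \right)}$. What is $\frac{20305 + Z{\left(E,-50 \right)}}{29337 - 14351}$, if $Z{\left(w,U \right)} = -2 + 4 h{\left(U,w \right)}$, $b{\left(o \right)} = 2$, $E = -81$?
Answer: $\frac{19979}{14986} \approx 1.3332$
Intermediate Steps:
$h{\left(M,m \right)} = m$ ($h{\left(M,m \right)} = -2 + \left(m + 2\right) = -2 + \left(2 + m\right) = m$)
$Z{\left(w,U \right)} = -2 + 4 w$
$\frac{20305 + Z{\left(E,-50 \right)}}{29337 - 14351} = \frac{20305 + \left(-2 + 4 \left(-81\right)\right)}{29337 - 14351} = \frac{20305 - 326}{14986} = \left(20305 - 326\right) \frac{1}{14986} = 19979 \cdot \frac{1}{14986} = \frac{19979}{14986}$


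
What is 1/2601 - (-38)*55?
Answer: 5436091/2601 ≈ 2090.0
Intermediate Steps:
1/2601 - (-38)*55 = 1/2601 - 1*(-2090) = 1/2601 + 2090 = 5436091/2601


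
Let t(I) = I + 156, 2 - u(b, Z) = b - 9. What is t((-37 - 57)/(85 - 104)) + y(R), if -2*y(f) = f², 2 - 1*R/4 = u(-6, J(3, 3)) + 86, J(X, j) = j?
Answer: -1547494/19 ≈ -81447.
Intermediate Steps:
u(b, Z) = 11 - b (u(b, Z) = 2 - (b - 9) = 2 - (-9 + b) = 2 + (9 - b) = 11 - b)
t(I) = 156 + I
R = -404 (R = 8 - 4*((11 - 1*(-6)) + 86) = 8 - 4*((11 + 6) + 86) = 8 - 4*(17 + 86) = 8 - 4*103 = 8 - 412 = -404)
y(f) = -f²/2
t((-37 - 57)/(85 - 104)) + y(R) = (156 + (-37 - 57)/(85 - 104)) - ½*(-404)² = (156 - 94/(-19)) - ½*163216 = (156 - 94*(-1/19)) - 81608 = (156 + 94/19) - 81608 = 3058/19 - 81608 = -1547494/19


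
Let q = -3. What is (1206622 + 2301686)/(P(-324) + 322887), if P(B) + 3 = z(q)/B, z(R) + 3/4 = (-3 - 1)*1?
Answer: 4546767168/418457683 ≈ 10.866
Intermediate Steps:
z(R) = -19/4 (z(R) = -¾ + (-3 - 1)*1 = -¾ - 4*1 = -¾ - 4 = -19/4)
P(B) = -3 - 19/(4*B)
(1206622 + 2301686)/(P(-324) + 322887) = (1206622 + 2301686)/((-3 - 19/4/(-324)) + 322887) = 3508308/((-3 - 19/4*(-1/324)) + 322887) = 3508308/((-3 + 19/1296) + 322887) = 3508308/(-3869/1296 + 322887) = 3508308/(418457683/1296) = 3508308*(1296/418457683) = 4546767168/418457683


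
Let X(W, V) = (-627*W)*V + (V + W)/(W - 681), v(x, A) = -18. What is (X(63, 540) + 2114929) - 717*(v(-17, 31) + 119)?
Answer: -3973333969/206 ≈ -1.9288e+7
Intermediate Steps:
X(W, V) = (V + W)/(-681 + W) - 627*V*W (X(W, V) = -627*V*W + (V + W)/(-681 + W) = (V + W)/(-681 + W) - 627*V*W)
(X(63, 540) + 2114929) - 717*(v(-17, 31) + 119) = ((540 + 63 - 627*540*63² + 426987*540*63)/(-681 + 63) + 2114929) - 717*(-18 + 119) = ((540 + 63 - 627*540*3969 + 14526097740)/(-618) + 2114929) - 717*101 = (-(540 + 63 - 1343824020 + 14526097740)/618 + 2114929) - 72417 = (-1/618*13182274323 + 2114929) - 72417 = (-4394091441/206 + 2114929) - 72417 = -3958416067/206 - 72417 = -3973333969/206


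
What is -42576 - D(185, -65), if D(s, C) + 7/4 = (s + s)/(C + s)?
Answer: -127732/3 ≈ -42577.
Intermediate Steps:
D(s, C) = -7/4 + 2*s/(C + s) (D(s, C) = -7/4 + (s + s)/(C + s) = -7/4 + (2*s)/(C + s) = -7/4 + 2*s/(C + s))
-42576 - D(185, -65) = -42576 - (185 - 7*(-65))/(4*(-65 + 185)) = -42576 - (185 + 455)/(4*120) = -42576 - 640/(4*120) = -42576 - 1*4/3 = -42576 - 4/3 = -127732/3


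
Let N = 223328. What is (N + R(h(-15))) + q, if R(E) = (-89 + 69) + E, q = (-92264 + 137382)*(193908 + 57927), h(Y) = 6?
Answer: 11362514844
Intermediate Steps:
q = 11362291530 (q = 45118*251835 = 11362291530)
R(E) = -20 + E
(N + R(h(-15))) + q = (223328 + (-20 + 6)) + 11362291530 = (223328 - 14) + 11362291530 = 223314 + 11362291530 = 11362514844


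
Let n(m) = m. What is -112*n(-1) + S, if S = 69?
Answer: 181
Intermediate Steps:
-112*n(-1) + S = -112*(-1) + 69 = 112 + 69 = 181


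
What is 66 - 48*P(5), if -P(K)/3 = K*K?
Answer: 3666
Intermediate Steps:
P(K) = -3*K² (P(K) = -3*K*K = -3*K²)
66 - 48*P(5) = 66 - (-144)*5² = 66 - (-144)*25 = 66 - 48*(-75) = 66 + 3600 = 3666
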